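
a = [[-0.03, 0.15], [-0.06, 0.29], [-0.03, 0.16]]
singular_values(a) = [0.37, 0.0]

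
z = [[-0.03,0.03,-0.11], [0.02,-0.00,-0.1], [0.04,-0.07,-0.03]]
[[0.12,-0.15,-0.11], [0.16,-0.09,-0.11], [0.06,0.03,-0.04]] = z @[[1.27, 0.92, -0.41], [0.42, -0.39, -0.07], [-1.33, 1.05, 1.06]]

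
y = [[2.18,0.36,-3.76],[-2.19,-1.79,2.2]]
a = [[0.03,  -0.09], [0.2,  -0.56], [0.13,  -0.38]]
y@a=[[-0.35, 1.03], [-0.14, 0.36]]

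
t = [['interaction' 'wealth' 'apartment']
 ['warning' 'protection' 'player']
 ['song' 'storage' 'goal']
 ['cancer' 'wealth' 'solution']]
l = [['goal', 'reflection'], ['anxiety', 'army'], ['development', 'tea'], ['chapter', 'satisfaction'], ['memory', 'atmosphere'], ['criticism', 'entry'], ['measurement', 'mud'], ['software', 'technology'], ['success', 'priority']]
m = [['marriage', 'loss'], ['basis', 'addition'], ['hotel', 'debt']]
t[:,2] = ['apartment', 'player', 'goal', 'solution']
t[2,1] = 'storage'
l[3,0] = 'chapter'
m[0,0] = 'marriage'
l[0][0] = 'goal'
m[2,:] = ['hotel', 'debt']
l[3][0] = 'chapter'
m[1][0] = 'basis'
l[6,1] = 'mud'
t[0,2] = 'apartment'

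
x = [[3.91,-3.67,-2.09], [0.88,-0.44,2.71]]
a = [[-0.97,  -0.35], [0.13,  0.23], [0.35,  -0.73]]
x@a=[[-5.0,-0.69], [0.04,-2.39]]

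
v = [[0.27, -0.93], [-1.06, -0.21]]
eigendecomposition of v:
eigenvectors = [[0.77, 0.59], [-0.64, 0.80]]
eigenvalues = [1.05, -0.99]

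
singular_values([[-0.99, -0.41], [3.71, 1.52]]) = [4.15, 0.0]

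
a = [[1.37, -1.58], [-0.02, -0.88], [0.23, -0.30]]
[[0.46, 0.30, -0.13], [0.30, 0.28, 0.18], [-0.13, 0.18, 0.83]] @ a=[[0.59, -0.95], [0.45, -0.77], [0.01, -0.20]]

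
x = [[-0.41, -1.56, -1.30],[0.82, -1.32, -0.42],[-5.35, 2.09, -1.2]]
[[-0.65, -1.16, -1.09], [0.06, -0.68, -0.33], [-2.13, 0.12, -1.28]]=x @ [[0.40, 0.13, 0.22], [0.13, 0.52, 0.23], [0.22, 0.23, 0.49]]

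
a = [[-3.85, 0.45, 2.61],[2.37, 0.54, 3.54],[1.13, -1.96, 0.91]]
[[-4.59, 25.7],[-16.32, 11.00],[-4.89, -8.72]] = a@[[-1.33, -3.10], [0.0, 4.73], [-3.72, 4.46]]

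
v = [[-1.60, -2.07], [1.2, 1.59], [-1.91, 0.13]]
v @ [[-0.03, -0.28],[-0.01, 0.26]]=[[0.07, -0.09], [-0.05, 0.08], [0.06, 0.57]]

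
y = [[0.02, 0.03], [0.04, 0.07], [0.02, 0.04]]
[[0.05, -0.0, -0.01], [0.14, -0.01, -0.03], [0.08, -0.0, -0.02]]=y @ [[-2.36, 0.13, 0.47], [3.29, -0.18, -0.66]]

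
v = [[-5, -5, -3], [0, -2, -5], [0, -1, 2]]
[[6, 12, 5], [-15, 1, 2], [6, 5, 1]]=v@[[-3, 0, 0], [0, -3, -1], [3, 1, 0]]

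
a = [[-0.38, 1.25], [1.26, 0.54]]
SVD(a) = [[0.55,0.84],[0.84,-0.55]] @ diag([1.416803021919387, 1.256490826500573]) @ [[0.60, 0.80], [-0.80, 0.60]]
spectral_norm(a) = 1.42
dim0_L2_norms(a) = [1.32, 1.36]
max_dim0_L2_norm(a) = 1.36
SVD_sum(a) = [[0.46, 0.62],[0.71, 0.95]] + [[-0.84, 0.63], [0.55, -0.41]]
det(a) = -1.78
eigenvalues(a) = [-1.26, 1.42]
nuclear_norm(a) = 2.67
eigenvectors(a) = [[-0.82,-0.57], [0.57,-0.82]]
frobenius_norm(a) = 1.89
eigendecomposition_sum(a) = [[-0.84,  0.59], [0.59,  -0.41]] + [[0.46,0.66],[0.67,0.95]]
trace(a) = 0.16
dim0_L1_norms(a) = [1.64, 1.79]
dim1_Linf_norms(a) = [1.25, 1.26]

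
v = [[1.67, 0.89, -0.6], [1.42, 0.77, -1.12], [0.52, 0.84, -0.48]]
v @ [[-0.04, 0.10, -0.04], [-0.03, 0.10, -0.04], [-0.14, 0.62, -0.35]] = [[-0.01, -0.12, 0.11],[0.08, -0.48, 0.30],[0.02, -0.16, 0.11]]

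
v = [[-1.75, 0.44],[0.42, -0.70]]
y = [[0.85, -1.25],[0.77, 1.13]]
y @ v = [[-2.01, 1.25], [-0.87, -0.45]]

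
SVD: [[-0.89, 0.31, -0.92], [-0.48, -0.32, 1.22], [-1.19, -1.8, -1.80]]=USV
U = [[-0.31, -0.41, 0.86],[0.18, 0.86, 0.48],[-0.94, 0.30, -0.19]]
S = [2.97, 1.36, 0.9]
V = [[0.44, 0.52, 0.73],[-0.29, -0.69, 0.66],[-0.85, 0.51, 0.15]]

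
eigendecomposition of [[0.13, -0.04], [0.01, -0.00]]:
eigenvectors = [[1.00, 0.30], [0.08, 0.95]]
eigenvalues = [0.13, 0.0]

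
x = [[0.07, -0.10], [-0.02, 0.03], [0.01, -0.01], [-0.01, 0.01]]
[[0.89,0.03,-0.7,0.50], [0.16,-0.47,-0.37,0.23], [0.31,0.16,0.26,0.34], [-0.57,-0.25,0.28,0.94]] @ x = [[0.05,-0.08], [0.01,-0.02], [0.02,-0.03], [-0.04,0.06]]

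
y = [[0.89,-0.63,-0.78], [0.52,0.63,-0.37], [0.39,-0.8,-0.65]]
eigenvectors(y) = [[(-0.52+0j), -0.26+0.51j, -0.26-0.51j], [-0.04+0.00j, 0.65+0.00j, (0.65-0j)], [-0.86+0.00j, (-0.43+0.24j), (-0.43-0.24j)]]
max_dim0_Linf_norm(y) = 0.89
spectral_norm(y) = 1.71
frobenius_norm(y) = 1.95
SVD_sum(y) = [[0.77, -0.71, -0.82], [0.11, -0.10, -0.12], [0.61, -0.56, -0.65]] + [[0.06, 0.10, -0.03], [0.44, 0.72, -0.21], [-0.15, -0.25, 0.08]] + [[0.06, -0.01, 0.07],[-0.03, 0.01, -0.04],[-0.07, 0.02, -0.08]]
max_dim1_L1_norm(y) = 2.3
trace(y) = 0.87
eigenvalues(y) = [(-0.46+0j), (0.66+0.27j), (0.66-0.27j)]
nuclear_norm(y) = 2.79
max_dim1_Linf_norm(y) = 0.89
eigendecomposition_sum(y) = [[(0.17+0j), -0.17-0.00j, (-0.37-0j)],[(0.01+0j), -0.01-0.00j, (-0.03-0j)],[(0.29+0j), (-0.29-0j), -0.62-0.00j]] + [[(0.36+0.43j), (-0.23+0.2j), -0.20-0.27j], [(0.25-0.59j), (0.32+0.13j), (-0.17+0.35j)], [(0.05+0.48j), (-0.26+0.04j), (-0.02-0.29j)]] + [[0.36-0.43j, (-0.23-0.2j), (-0.2+0.27j)], [(0.25+0.59j), (0.32-0.13j), -0.17-0.35j], [0.05-0.48j, (-0.26-0.04j), (-0.02+0.29j)]]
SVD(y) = [[-0.78, -0.12, -0.61], [-0.11, -0.94, 0.33], [-0.62, 0.33, 0.72]] @ diag([1.7093826207955207, 0.9342252718082605, 0.1464042254752863]) @ [[-0.58, 0.53, 0.61], [-0.5, -0.83, 0.25], [-0.64, 0.17, -0.75]]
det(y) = -0.23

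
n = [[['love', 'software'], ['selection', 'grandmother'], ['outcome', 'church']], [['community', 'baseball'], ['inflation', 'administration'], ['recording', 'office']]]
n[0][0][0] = 'love'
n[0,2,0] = 'outcome'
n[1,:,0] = ['community', 'inflation', 'recording']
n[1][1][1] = 'administration'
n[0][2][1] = 'church'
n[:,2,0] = ['outcome', 'recording']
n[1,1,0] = 'inflation'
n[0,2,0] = 'outcome'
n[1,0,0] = 'community'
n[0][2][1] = 'church'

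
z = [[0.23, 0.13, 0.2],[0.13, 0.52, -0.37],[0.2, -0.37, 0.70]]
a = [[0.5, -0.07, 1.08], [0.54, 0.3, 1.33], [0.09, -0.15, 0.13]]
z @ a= [[0.2,  -0.01,  0.45], [0.31,  0.20,  0.78], [-0.04,  -0.23,  -0.19]]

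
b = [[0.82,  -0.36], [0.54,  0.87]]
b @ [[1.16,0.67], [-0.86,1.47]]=[[1.26, 0.02],[-0.12, 1.64]]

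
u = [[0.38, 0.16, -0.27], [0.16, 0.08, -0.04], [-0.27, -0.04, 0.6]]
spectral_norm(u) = 0.80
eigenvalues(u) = [0.8, 0.26, -0.0]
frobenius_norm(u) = 0.84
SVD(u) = [[-0.58,-0.67,0.47], [-0.17,-0.47,-0.87], [0.8,-0.58,0.16]] @ diag([0.8028927781799929, 0.2576100423468201, 0.0005028205268130264]) @ [[-0.58, -0.17, 0.8], [-0.67, -0.47, -0.58], [-0.47, 0.87, -0.16]]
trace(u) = 1.06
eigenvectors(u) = [[-0.58, -0.67, -0.47],[-0.17, -0.47, 0.87],[0.8, -0.58, -0.16]]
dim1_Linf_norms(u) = [0.38, 0.16, 0.6]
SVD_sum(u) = [[0.27, 0.08, -0.37],[0.08, 0.02, -0.11],[-0.37, -0.11, 0.51]] + [[0.11, 0.08, 0.10],[0.08, 0.06, 0.07],[0.1, 0.07, 0.09]] + [[-0.0, 0.0, -0.0],[0.0, -0.0, 0.00],[-0.00, 0.0, -0.0]]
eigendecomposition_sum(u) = [[0.27,0.08,-0.37], [0.08,0.02,-0.11], [-0.37,-0.11,0.51]] + [[0.11, 0.08, 0.10], [0.08, 0.06, 0.07], [0.10, 0.07, 0.09]] + [[-0.00, 0.00, -0.00], [0.00, -0.0, 0.0], [-0.00, 0.0, -0.00]]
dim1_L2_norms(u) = [0.49, 0.18, 0.66]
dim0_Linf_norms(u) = [0.38, 0.16, 0.6]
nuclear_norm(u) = 1.06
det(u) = -0.00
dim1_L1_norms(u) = [0.81, 0.28, 0.91]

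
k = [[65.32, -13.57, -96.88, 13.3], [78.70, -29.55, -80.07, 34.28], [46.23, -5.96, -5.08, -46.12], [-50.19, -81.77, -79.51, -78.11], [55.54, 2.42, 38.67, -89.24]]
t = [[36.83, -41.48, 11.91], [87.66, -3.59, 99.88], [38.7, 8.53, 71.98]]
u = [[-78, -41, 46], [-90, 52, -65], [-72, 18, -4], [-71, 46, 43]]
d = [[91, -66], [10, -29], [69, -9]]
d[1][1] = -29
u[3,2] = 43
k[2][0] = 46.23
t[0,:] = [36.83, -41.48, 11.91]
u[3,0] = -71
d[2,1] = -9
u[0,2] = 46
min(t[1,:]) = -3.59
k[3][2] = -79.51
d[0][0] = 91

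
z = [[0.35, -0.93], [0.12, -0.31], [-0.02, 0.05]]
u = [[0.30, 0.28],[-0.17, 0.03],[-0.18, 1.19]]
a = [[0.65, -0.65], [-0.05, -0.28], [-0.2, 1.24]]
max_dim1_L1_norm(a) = 1.44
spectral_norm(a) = 1.51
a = z + u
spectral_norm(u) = 1.23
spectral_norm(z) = 1.05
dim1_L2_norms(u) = [0.41, 0.17, 1.2]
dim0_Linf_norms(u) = [0.3, 1.19]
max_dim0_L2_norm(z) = 0.98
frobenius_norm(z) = 1.05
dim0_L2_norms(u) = [0.39, 1.22]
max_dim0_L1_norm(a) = 2.17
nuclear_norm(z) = 1.05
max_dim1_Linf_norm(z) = 0.93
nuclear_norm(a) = 1.99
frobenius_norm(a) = 1.58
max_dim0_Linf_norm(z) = 0.93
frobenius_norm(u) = 1.28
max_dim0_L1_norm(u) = 1.5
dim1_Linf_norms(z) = [0.93, 0.31, 0.05]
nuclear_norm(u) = 1.60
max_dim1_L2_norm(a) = 1.26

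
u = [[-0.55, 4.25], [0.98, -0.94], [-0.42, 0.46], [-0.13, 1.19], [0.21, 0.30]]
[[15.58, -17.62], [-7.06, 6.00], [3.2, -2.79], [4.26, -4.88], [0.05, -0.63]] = u @ [[-4.21,2.45], [3.12,-3.83]]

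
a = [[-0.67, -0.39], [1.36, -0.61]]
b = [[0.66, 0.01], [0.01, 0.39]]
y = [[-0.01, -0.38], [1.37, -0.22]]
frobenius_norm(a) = 1.68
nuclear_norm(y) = 1.77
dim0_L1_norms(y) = [1.38, 0.6]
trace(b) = 1.05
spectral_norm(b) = 0.66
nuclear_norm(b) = 1.05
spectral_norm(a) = 1.57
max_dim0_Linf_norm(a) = 1.36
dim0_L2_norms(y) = [1.37, 0.44]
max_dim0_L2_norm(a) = 1.52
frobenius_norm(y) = 1.44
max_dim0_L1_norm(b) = 0.67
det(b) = 0.26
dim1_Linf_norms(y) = [0.38, 1.37]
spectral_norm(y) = 1.39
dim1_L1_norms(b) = [0.67, 0.4]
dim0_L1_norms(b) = [0.67, 0.4]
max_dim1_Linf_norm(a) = 1.36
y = b + a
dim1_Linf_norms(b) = [0.66, 0.39]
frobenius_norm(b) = 0.77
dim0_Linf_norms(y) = [1.37, 0.38]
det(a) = 0.94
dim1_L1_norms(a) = [1.06, 1.97]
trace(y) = -0.23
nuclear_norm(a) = 2.17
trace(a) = -1.28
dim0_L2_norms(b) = [0.66, 0.39]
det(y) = 0.52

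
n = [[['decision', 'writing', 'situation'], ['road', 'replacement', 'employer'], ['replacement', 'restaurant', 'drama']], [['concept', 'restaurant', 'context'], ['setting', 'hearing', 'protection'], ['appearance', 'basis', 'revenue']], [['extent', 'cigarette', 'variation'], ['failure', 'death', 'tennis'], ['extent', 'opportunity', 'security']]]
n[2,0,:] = ['extent', 'cigarette', 'variation']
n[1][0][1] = 'restaurant'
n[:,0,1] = ['writing', 'restaurant', 'cigarette']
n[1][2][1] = 'basis'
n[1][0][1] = 'restaurant'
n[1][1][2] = 'protection'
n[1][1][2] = 'protection'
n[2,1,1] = 'death'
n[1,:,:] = [['concept', 'restaurant', 'context'], ['setting', 'hearing', 'protection'], ['appearance', 'basis', 'revenue']]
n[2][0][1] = 'cigarette'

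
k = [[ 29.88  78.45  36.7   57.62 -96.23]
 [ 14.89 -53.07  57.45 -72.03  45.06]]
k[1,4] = 45.06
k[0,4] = -96.23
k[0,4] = -96.23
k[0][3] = 57.62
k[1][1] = -53.07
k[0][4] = -96.23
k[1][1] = -53.07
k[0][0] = 29.88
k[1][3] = -72.03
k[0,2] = 36.7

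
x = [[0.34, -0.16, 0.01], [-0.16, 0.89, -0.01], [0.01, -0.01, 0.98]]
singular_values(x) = [0.98, 0.93, 0.3]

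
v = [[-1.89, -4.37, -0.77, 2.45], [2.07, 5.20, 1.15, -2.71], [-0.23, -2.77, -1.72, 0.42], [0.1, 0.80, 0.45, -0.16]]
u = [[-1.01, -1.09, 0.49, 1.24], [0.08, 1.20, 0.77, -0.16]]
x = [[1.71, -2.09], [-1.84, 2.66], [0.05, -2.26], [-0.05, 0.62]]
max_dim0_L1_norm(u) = 2.29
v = x @ u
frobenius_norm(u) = 2.46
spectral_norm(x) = 4.66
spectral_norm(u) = 2.14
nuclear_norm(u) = 3.35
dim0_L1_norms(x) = [3.65, 7.63]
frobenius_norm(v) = 9.00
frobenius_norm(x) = 4.82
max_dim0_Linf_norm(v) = 5.2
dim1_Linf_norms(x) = [2.09, 2.66, 2.26, 0.62]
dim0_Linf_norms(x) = [1.84, 2.66]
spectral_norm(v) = 8.84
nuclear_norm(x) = 5.89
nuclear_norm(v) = 10.53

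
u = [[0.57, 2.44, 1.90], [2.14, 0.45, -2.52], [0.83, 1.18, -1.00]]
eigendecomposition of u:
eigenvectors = [[-0.83+0.00j,(0.71+0j),0.71-0.00j],[-0.44+0.00j,-0.66+0.04j,-0.66-0.04j],[-0.33+0.00j,(0.15+0.21j),0.15-0.21j]]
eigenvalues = [(2.61+0j), (-1.29+0.7j), (-1.29-0.7j)]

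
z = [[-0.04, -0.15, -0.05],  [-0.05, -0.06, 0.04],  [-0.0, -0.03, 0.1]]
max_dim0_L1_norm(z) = 0.24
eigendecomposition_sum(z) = [[-0.06+0.00j, (-0.12+0j), 0.01-0.00j], [-0.04+0.00j, -0.07+0.00j, -0j], [-0.00+0.00j, (-0.01+0j), 0.00-0.00j]] + [[0.01+0.15j,-0.01-0.32j,-0.03+0.63j], [-0.01-0.08j,0.01+0.17j,0.02-0.34j], [-0.08j,-0.01+0.16j,0.05-0.32j]] + [[0.01-0.15j, -0.01+0.32j, (-0.03-0.63j)], [(-0.01+0.08j), 0.01-0.17j, 0.02+0.34j], [0.08j, (-0.01-0.16j), 0.05+0.32j]]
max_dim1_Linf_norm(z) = 0.15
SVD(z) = [[-0.92, 0.27, 0.30],  [-0.39, -0.42, -0.82],  [-0.09, -0.87, 0.49]] @ diag([0.17423047625289026, 0.1178715517889445, 0.030822693320948048]) @ [[0.32, 0.94, 0.12], [0.09, 0.1, -0.99], [0.94, -0.33, 0.05]]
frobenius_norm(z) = 0.21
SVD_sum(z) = [[-0.05, -0.15, -0.02], [-0.02, -0.06, -0.01], [-0.01, -0.02, -0.0]] + [[0.00, 0.0, -0.03], [-0.00, -0.0, 0.05], [-0.01, -0.01, 0.10]] + [[0.01, -0.0, 0.00], [-0.02, 0.01, -0.0], [0.01, -0.01, 0.00]]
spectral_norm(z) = 0.17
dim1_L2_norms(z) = [0.16, 0.09, 0.1]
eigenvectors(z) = [[(0.85+0j), (-0.8+0j), -0.80-0.00j], [(0.52+0j), (0.44+0j), (0.44-0j)], [0.07+0.00j, (0.41+0.04j), 0.41-0.04j]]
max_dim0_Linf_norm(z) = 0.15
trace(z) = 0.00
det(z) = -0.00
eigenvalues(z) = [(-0.14+0j), (0.07+0j), (0.07-0j)]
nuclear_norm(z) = 0.32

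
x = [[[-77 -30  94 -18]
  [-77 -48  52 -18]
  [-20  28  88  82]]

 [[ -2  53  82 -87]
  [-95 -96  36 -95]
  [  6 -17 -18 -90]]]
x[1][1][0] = -95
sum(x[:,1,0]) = -172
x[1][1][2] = 36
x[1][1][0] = -95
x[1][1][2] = 36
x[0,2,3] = 82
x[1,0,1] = 53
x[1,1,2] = 36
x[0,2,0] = -20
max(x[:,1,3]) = -18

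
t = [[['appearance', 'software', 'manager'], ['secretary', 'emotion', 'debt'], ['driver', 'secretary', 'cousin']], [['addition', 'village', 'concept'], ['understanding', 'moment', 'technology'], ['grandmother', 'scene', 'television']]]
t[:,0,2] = ['manager', 'concept']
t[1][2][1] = 'scene'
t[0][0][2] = 'manager'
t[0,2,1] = 'secretary'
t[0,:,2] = ['manager', 'debt', 'cousin']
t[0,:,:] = [['appearance', 'software', 'manager'], ['secretary', 'emotion', 'debt'], ['driver', 'secretary', 'cousin']]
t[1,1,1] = 'moment'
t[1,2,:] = ['grandmother', 'scene', 'television']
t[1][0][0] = 'addition'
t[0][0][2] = 'manager'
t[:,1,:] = [['secretary', 'emotion', 'debt'], ['understanding', 'moment', 'technology']]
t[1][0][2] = 'concept'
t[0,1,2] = 'debt'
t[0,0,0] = 'appearance'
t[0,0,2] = 'manager'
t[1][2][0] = 'grandmother'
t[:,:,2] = [['manager', 'debt', 'cousin'], ['concept', 'technology', 'television']]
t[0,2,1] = 'secretary'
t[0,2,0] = 'driver'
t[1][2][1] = 'scene'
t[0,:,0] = ['appearance', 'secretary', 'driver']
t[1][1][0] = 'understanding'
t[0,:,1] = ['software', 'emotion', 'secretary']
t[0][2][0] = 'driver'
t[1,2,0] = 'grandmother'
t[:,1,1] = ['emotion', 'moment']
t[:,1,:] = [['secretary', 'emotion', 'debt'], ['understanding', 'moment', 'technology']]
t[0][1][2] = 'debt'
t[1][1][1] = 'moment'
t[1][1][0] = 'understanding'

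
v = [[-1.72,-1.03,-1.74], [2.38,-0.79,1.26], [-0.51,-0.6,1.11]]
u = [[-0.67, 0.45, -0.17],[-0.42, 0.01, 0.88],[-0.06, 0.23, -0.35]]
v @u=[[1.69, -1.18, -0.01],  [-1.34, 1.35, -1.54],  [0.53, 0.02, -0.83]]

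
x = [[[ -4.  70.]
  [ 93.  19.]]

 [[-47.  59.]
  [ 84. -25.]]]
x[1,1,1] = -25.0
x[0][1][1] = 19.0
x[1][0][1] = 59.0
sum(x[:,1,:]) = 171.0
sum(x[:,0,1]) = 129.0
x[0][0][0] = -4.0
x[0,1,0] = 93.0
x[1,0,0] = -47.0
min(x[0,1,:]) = 19.0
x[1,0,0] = -47.0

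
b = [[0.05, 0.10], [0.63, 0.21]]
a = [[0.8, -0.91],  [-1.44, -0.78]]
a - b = [[0.75, -1.01], [-2.07, -0.99]]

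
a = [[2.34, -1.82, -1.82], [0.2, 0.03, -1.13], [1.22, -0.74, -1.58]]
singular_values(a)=[4.12, 0.99, 0.05]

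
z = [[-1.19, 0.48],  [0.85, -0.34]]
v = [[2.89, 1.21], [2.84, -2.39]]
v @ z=[[-2.41, 0.98],[-5.41, 2.18]]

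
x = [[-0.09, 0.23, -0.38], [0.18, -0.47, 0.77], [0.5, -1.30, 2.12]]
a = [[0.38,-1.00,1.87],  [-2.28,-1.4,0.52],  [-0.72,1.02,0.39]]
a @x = [[0.72, -1.87, 3.05], [0.21, -0.54, 0.89], [0.44, -1.15, 1.89]]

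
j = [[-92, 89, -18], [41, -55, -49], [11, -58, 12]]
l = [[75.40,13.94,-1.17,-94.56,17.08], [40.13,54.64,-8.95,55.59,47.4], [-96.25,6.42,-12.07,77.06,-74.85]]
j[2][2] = 12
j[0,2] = -18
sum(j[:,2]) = -55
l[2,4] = -74.85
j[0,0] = -92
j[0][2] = -18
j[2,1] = -58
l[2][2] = -12.07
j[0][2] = -18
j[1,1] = -55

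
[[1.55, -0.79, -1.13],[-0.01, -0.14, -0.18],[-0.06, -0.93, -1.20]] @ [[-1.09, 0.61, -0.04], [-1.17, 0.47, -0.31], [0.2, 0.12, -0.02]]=[[-0.99, 0.44, 0.21], [0.14, -0.09, 0.05], [0.91, -0.62, 0.31]]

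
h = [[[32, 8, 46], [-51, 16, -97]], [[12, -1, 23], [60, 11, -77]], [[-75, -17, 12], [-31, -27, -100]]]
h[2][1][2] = -100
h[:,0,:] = [[32, 8, 46], [12, -1, 23], [-75, -17, 12]]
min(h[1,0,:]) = -1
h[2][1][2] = -100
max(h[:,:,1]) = 16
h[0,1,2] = -97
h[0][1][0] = -51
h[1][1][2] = -77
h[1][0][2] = 23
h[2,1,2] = -100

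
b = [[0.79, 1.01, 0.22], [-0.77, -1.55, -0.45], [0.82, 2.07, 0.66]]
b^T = [[0.79, -0.77, 0.82], [1.01, -1.55, 2.07], [0.22, -0.45, 0.66]]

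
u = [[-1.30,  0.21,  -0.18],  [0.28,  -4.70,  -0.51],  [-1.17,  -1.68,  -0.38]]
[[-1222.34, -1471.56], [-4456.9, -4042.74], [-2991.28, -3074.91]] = u @ [[829.47, 1282.64], [808.51, 936.14], [1743.44, 3.97]]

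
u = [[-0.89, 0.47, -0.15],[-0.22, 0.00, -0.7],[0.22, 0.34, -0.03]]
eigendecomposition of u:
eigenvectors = [[(-0.96+0j), 0.34-0.13j, (0.34+0.13j)],[-0.02+0.00j, 0.74+0.00j, 0.74-0.00j],[0.27+0.00j, -0.06-0.57j, (-0.06+0.57j)]]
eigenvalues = [(-0.84+0j), (-0.04+0.57j), (-0.04-0.57j)]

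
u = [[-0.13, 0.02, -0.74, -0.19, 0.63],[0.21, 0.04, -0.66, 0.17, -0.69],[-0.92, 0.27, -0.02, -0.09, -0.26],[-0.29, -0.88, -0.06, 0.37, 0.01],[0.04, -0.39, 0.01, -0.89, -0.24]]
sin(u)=[[-0.11, -0.06, -0.68, -0.13, 0.52], [0.22, 0.18, -0.6, 0.2, -0.74], [-0.82, 0.26, 0.03, -0.21, -0.26], [-0.17, -0.87, -0.13, 0.45, 0.03], [0.04, -0.42, 0.12, -0.84, -0.13]]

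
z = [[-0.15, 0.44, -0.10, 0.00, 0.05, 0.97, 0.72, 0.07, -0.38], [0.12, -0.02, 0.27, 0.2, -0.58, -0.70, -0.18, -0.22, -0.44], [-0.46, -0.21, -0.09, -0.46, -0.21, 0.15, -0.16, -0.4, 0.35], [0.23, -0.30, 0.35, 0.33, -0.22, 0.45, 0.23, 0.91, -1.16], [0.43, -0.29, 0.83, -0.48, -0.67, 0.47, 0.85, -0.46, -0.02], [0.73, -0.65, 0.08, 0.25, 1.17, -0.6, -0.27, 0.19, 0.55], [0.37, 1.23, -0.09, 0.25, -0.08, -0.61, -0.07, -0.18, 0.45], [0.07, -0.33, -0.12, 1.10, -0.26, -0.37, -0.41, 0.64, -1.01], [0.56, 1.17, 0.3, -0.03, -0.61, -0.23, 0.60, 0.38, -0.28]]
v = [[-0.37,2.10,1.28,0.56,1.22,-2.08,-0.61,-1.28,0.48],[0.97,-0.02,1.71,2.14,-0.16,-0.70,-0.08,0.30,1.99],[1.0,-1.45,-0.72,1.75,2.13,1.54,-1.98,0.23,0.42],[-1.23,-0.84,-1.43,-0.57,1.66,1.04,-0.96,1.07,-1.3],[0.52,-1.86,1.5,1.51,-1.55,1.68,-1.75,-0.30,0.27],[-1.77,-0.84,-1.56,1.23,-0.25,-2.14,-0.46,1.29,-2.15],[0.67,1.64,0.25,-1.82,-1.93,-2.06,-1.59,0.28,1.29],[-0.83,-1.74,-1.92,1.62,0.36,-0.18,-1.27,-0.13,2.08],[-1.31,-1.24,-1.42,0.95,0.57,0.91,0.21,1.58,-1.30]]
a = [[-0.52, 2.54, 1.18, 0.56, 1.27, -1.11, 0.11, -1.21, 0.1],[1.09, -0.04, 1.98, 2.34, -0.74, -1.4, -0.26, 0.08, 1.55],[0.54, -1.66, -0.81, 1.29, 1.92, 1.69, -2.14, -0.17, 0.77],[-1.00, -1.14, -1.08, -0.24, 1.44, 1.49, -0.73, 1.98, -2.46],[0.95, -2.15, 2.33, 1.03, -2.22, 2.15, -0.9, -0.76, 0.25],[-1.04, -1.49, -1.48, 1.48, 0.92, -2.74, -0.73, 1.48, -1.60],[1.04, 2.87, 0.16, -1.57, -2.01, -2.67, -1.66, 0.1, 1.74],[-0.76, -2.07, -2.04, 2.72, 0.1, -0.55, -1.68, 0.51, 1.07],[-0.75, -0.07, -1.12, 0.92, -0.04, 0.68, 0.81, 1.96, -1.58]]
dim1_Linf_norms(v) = [2.1, 2.14, 2.13, 1.66, 1.86, 2.15, 2.06, 2.08, 1.58]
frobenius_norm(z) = 4.58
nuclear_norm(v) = 30.27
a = z + v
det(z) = -0.00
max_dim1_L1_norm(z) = 4.5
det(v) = 4901.09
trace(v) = -8.39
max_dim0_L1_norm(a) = 14.48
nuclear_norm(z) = 10.88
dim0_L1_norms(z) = [3.12, 4.64, 2.23, 3.1, 3.85, 4.55, 3.49, 3.45, 4.64]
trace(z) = -0.91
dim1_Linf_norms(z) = [0.97, 0.7, 0.46, 1.16, 0.85, 1.17, 1.23, 1.1, 1.17]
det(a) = 8697.42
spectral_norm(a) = 7.84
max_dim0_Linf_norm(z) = 1.23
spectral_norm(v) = 7.08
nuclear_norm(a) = 32.86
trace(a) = -9.30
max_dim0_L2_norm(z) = 1.96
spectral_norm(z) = 2.50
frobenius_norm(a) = 12.96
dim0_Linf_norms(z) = [0.73, 1.23, 0.83, 1.1, 1.17, 0.97, 0.85, 0.91, 1.16]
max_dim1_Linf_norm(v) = 2.15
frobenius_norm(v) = 11.81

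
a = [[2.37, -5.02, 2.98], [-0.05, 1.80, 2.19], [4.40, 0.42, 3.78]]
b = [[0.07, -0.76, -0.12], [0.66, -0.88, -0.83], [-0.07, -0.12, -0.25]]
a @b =[[-3.36, 2.26, 3.14],[1.03, -1.81, -2.04],[0.32, -4.17, -1.82]]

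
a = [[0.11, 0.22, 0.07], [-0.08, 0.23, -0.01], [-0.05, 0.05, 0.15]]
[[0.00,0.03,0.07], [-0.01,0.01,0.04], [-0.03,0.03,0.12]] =a @ [[0.12,0.01,-0.15], [0.01,0.06,0.17], [-0.15,0.17,0.72]]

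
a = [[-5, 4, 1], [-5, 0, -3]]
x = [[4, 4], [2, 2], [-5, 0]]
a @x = [[-17, -12], [-5, -20]]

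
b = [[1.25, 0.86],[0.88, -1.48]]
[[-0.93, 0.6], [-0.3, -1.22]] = b@[[-0.63, -0.06], [-0.17, 0.79]]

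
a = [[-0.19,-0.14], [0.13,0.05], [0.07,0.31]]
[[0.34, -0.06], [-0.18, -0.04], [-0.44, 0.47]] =a @ [[-0.91, -0.95], [-1.22, 1.74]]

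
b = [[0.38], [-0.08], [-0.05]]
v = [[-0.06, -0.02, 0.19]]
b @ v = [[-0.02, -0.01, 0.07], [0.0, 0.0, -0.02], [0.00, 0.00, -0.01]]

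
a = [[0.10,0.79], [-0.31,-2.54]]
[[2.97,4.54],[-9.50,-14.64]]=a@[[3.36, -3.65], [3.33, 6.21]]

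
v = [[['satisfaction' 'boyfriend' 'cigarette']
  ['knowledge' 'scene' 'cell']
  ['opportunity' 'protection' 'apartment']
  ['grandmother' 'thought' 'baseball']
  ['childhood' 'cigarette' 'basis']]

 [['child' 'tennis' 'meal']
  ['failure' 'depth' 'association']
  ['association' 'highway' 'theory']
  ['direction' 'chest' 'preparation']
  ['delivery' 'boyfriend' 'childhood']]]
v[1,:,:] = [['child', 'tennis', 'meal'], ['failure', 'depth', 'association'], ['association', 'highway', 'theory'], ['direction', 'chest', 'preparation'], ['delivery', 'boyfriend', 'childhood']]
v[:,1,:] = [['knowledge', 'scene', 'cell'], ['failure', 'depth', 'association']]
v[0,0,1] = 'boyfriend'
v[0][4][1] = 'cigarette'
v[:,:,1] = [['boyfriend', 'scene', 'protection', 'thought', 'cigarette'], ['tennis', 'depth', 'highway', 'chest', 'boyfriend']]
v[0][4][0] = 'childhood'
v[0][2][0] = 'opportunity'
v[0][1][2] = 'cell'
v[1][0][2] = 'meal'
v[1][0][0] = 'child'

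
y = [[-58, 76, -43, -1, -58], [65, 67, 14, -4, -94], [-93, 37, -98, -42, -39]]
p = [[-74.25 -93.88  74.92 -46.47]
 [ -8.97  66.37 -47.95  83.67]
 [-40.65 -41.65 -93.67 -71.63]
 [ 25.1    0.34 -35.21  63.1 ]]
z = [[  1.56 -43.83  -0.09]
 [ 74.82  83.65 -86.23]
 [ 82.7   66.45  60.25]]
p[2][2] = -93.67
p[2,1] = -41.65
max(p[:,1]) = 66.37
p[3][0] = 25.1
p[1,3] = 83.67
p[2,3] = -71.63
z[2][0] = 82.7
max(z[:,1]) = 83.65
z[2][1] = 66.45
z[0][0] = 1.56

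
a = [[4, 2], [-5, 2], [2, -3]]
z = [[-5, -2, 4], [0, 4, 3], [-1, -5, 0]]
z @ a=[[-2, -26], [-14, -1], [21, -12]]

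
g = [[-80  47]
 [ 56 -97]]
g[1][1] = -97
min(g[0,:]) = -80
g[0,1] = 47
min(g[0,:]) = -80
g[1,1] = -97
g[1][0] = 56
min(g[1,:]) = -97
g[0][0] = -80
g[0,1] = 47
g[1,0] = 56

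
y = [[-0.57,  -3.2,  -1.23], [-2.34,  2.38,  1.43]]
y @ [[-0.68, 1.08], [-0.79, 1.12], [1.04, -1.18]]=[[1.64, -2.75], [1.2, -1.55]]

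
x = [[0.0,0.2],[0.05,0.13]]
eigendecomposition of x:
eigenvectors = [[-0.97, -0.74],  [0.26, -0.68]]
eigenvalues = [-0.05, 0.18]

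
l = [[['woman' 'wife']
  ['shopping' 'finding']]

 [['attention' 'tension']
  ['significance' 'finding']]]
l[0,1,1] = 'finding'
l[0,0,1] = 'wife'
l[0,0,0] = 'woman'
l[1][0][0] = 'attention'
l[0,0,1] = 'wife'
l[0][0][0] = 'woman'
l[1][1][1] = 'finding'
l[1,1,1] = 'finding'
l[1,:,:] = [['attention', 'tension'], ['significance', 'finding']]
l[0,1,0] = 'shopping'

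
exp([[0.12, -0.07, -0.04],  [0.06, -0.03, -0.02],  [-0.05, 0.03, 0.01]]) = [[1.13,-0.07,-0.04], [0.06,0.97,-0.02], [-0.05,0.03,1.01]]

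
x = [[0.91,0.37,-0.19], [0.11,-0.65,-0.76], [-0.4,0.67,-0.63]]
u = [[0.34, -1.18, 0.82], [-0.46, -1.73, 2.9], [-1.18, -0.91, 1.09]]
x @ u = [[0.36, -1.54, 1.61],  [1.23, 1.69, -2.62],  [0.30, -0.11, 0.93]]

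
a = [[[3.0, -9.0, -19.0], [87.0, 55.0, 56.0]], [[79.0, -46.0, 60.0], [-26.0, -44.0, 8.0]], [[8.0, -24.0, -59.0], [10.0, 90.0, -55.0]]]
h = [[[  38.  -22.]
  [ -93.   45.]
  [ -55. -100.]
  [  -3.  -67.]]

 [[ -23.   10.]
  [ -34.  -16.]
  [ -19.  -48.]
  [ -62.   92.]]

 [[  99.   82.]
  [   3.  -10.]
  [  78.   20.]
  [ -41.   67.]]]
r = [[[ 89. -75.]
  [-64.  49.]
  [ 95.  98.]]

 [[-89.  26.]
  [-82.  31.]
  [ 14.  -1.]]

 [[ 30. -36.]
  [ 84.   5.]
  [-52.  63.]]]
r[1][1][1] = 31.0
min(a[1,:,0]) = -26.0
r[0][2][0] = 95.0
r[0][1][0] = -64.0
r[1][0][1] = 26.0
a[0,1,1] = 55.0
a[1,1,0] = -26.0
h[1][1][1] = -16.0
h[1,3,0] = -62.0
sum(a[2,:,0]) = 18.0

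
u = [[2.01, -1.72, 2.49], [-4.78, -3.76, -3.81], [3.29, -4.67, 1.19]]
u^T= [[2.01, -4.78, 3.29],[-1.72, -3.76, -4.67],[2.49, -3.81, 1.19]]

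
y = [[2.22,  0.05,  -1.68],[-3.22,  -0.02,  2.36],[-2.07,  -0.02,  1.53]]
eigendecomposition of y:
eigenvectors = [[(-0.5+0j), 0.32-0.06j, (0.32+0.06j)], [0.73+0.00j, 0.83+0.00j, 0.83-0.00j], [0.47+0.00j, (0.44-0.08j), 0.44+0.08j]]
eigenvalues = [(3.72+0j), (0.01+0.01j), (0.01-0.01j)]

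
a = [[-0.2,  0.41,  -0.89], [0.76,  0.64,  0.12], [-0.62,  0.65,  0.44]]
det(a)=-1.001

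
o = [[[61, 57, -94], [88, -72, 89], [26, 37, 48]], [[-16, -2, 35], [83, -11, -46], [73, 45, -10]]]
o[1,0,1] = -2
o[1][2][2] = -10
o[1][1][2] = -46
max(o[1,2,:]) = 73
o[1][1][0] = 83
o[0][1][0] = 88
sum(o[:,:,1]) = 54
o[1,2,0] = 73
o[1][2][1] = 45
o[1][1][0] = 83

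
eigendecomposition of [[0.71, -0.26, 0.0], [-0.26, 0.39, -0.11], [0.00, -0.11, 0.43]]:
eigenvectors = [[-0.86, -0.42, -0.3],  [0.50, -0.82, -0.29],  [-0.13, -0.40, 0.91]]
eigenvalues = [0.86, 0.2, 0.46]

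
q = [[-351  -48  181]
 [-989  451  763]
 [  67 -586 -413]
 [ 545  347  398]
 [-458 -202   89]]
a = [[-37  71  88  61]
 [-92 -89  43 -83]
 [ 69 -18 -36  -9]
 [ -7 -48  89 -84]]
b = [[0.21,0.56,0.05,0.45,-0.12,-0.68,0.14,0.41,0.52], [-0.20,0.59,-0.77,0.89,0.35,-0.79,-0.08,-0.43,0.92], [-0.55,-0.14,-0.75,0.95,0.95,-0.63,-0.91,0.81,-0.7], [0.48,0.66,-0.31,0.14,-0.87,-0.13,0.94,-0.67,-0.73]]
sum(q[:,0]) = -1186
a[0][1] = 71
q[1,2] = 763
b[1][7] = -0.433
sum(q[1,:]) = 225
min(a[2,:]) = -36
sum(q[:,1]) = -38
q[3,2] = 398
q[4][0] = -458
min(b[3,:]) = -0.867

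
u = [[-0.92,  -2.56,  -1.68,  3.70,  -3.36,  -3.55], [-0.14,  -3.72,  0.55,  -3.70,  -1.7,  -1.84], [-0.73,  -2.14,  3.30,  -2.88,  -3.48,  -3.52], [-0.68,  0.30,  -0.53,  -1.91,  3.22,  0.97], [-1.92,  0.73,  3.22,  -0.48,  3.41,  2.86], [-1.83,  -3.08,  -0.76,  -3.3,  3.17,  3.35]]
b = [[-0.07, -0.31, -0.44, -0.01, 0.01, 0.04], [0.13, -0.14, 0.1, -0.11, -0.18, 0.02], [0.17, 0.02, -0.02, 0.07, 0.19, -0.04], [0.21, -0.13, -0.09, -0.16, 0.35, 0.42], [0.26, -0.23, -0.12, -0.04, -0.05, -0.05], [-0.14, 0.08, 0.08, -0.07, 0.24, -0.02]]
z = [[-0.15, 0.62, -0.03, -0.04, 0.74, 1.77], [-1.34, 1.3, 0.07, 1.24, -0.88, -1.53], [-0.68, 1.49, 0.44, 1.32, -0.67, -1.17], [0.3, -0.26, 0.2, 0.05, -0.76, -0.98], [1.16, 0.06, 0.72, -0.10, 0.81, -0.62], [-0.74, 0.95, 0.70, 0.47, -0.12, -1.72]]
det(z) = -0.15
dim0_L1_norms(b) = [0.98, 0.91, 0.85, 0.46, 1.02, 0.59]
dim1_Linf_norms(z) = [1.77, 1.53, 1.49, 0.98, 1.16, 1.72]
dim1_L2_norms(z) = [2.02, 2.85, 2.54, 1.32, 1.71, 2.27]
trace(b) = -0.46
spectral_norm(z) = 4.45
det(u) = -1299.23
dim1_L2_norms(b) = [0.54, 0.3, 0.27, 0.63, 0.38, 0.31]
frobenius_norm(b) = 1.04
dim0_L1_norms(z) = [4.37, 4.68, 2.16, 3.22, 3.98, 7.79]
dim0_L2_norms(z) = [2.06, 2.3, 1.12, 1.87, 1.74, 3.34]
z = u @ b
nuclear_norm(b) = 2.14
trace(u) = 3.51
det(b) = 0.00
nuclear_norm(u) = 29.94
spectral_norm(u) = 10.70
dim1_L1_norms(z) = [3.35, 6.36, 5.77, 2.55, 3.47, 4.7]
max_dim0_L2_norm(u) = 7.64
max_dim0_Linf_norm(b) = 0.44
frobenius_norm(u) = 15.06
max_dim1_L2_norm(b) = 0.63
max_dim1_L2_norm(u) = 6.99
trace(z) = 0.73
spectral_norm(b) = 0.70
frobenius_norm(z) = 5.33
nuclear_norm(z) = 9.51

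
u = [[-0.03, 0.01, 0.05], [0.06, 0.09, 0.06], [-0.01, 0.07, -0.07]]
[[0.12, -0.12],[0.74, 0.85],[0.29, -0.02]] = u @ [[1.13,  8.12],[6.21,  2.79],[1.89,  1.89]]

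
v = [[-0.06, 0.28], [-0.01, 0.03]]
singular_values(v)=[0.29, 0.0]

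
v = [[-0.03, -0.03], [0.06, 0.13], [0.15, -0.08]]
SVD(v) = [[-0.05,0.28], [-0.13,-0.95], [0.99,-0.11]] @ diag([0.17083527055554712, 0.1483755718917808]) @ [[0.83, -0.55], [-0.55, -0.83]]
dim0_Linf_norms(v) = [0.15, 0.13]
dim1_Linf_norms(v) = [0.03, 0.13, 0.15]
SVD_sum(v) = [[-0.01, 0.0], [-0.02, 0.01], [0.14, -0.09]] + [[-0.02, -0.03],[0.08, 0.12],[0.01, 0.01]]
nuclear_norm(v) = 0.32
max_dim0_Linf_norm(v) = 0.15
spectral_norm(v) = 0.17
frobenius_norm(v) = 0.23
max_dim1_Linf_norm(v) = 0.15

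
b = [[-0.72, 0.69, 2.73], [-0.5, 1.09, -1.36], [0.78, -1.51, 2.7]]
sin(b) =[[-0.91, 1.30, 0.83], [-0.06, 0.15, 0.52], [0.01, 0.13, -0.65]]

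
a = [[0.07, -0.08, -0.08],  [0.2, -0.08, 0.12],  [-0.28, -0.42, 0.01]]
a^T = [[0.07, 0.2, -0.28], [-0.08, -0.08, -0.42], [-0.08, 0.12, 0.01]]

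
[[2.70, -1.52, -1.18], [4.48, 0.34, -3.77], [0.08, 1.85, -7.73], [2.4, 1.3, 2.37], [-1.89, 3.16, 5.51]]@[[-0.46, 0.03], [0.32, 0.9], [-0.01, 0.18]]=[[-1.72,-1.50], [-1.91,-0.24], [0.63,0.28], [-0.71,1.67], [1.83,3.78]]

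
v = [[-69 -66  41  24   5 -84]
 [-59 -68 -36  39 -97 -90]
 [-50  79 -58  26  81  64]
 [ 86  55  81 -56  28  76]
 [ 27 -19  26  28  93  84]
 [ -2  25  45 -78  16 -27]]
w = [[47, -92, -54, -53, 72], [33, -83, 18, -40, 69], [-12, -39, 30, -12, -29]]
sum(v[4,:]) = 239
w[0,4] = 72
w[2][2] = 30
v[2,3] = 26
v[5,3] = -78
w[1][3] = -40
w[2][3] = -12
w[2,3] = -12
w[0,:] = [47, -92, -54, -53, 72]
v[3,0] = 86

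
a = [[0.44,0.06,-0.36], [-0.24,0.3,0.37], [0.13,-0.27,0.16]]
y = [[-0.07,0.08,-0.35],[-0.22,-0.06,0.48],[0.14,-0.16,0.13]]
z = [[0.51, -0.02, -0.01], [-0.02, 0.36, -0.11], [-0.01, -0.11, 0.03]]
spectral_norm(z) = 0.51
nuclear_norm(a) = 1.33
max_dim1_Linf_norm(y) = 0.48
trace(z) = 0.90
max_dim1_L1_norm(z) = 0.54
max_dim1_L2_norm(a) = 0.57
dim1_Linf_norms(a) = [0.44, 0.37, 0.27]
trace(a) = 0.90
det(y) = -0.01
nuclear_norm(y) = 0.98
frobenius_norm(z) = 0.64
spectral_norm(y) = 0.63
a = z + y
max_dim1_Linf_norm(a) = 0.44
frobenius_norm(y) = 0.69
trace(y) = 0.00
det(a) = 0.06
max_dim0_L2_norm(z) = 0.51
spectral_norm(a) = 0.73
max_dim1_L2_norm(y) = 0.53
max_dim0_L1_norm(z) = 0.54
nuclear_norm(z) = 0.91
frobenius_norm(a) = 0.85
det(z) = -0.00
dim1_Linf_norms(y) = [0.35, 0.48, 0.16]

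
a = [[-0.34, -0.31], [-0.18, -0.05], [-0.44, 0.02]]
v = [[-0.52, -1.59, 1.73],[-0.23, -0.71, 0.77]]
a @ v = [[0.25, 0.76, -0.83], [0.11, 0.32, -0.35], [0.22, 0.69, -0.75]]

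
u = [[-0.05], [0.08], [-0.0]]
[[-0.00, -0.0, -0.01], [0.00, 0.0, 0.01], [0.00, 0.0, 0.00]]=u @ [[0.02, 0.04, 0.11]]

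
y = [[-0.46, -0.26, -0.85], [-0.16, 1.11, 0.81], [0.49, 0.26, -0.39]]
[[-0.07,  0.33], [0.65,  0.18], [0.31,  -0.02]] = y @ [[0.09, -0.41],[0.74, 0.29],[-0.19, -0.26]]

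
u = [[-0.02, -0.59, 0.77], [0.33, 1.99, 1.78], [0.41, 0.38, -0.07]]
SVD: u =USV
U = [[0.02,-0.94,0.35], [0.99,-0.01,-0.11], [0.11,0.35,0.93]]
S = [2.71, 1.03, 0.35]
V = [[0.14, 0.74, 0.66], [0.15, 0.64, -0.75], [0.98, -0.2, 0.03]]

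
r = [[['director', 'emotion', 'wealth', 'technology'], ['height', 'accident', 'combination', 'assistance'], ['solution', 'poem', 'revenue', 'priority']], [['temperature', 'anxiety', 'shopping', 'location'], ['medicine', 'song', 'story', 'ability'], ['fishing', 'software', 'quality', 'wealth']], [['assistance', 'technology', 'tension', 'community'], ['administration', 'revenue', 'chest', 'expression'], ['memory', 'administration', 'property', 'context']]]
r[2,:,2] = ['tension', 'chest', 'property']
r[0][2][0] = 'solution'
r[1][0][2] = 'shopping'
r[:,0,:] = [['director', 'emotion', 'wealth', 'technology'], ['temperature', 'anxiety', 'shopping', 'location'], ['assistance', 'technology', 'tension', 'community']]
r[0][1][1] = 'accident'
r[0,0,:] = ['director', 'emotion', 'wealth', 'technology']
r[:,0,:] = [['director', 'emotion', 'wealth', 'technology'], ['temperature', 'anxiety', 'shopping', 'location'], ['assistance', 'technology', 'tension', 'community']]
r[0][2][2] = 'revenue'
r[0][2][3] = 'priority'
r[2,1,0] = 'administration'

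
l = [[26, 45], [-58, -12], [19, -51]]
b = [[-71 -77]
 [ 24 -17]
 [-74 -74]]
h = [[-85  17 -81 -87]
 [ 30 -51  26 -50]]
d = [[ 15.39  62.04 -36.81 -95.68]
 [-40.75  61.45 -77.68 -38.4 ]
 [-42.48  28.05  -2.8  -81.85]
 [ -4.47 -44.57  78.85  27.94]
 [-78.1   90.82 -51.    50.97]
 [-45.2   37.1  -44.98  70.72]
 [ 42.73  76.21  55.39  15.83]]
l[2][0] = 19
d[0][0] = 15.39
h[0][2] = -81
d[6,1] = 76.21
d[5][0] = -45.2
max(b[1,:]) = 24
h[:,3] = [-87, -50]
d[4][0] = -78.1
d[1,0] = -40.75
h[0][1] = 17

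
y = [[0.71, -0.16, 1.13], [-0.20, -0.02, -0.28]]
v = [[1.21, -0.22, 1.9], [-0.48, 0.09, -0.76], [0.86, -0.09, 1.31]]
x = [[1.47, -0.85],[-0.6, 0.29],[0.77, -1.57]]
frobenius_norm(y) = 1.39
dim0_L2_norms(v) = [1.56, 0.25, 2.43]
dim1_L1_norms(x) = [2.32, 0.89, 2.34]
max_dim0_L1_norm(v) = 3.97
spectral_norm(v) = 2.90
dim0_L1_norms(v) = [2.55, 0.4, 3.97]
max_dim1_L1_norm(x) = 2.34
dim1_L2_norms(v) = [2.26, 0.9, 1.57]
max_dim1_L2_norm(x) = 1.75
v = x @ y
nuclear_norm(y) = 1.45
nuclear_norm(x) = 3.16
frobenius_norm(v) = 2.90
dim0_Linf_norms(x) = [1.47, 1.57]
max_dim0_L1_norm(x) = 2.84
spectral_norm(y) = 1.39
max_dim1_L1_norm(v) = 3.33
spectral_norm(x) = 2.41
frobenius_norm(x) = 2.53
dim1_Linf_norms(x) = [1.47, 0.6, 1.57]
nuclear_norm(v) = 2.96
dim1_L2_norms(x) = [1.7, 0.67, 1.75]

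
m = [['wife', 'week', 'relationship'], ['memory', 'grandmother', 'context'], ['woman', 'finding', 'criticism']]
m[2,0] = 'woman'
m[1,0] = 'memory'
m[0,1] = 'week'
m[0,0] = 'wife'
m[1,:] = ['memory', 'grandmother', 'context']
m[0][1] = 'week'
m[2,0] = 'woman'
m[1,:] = ['memory', 'grandmother', 'context']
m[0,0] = 'wife'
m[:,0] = ['wife', 'memory', 'woman']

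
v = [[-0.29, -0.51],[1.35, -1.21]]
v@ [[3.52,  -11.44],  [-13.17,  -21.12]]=[[5.7, 14.09], [20.69, 10.11]]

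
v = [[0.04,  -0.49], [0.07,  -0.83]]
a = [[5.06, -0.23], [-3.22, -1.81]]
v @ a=[[1.78, 0.88], [3.03, 1.49]]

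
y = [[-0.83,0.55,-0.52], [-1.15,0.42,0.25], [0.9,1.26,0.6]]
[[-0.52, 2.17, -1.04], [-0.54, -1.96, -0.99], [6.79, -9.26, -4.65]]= y@[[1.98, -1.00, -0.41], [3.33, -3.6, -3.10], [1.36, -6.38, -0.62]]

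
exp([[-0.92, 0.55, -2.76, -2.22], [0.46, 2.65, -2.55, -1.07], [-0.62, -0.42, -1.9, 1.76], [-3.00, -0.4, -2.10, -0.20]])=[[8.33, 8.23, -4.28, -9.64], [16.03, 24.77, -11.87, -20.16], [-4.40, -4.55, 2.32, 5.16], [-6.49, -6.05, 2.99, 7.41]]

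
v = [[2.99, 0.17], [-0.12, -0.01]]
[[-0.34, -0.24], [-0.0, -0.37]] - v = [[-3.33, -0.41], [0.12, -0.36]]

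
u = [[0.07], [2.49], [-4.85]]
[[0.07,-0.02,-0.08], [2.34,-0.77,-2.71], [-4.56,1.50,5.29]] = u@[[0.94, -0.31, -1.09]]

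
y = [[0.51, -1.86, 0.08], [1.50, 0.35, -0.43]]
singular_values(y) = [1.93, 1.6]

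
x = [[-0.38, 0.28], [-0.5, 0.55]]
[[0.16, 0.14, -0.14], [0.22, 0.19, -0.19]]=x @ [[-0.38, -0.33, 0.32],[0.05, 0.05, -0.05]]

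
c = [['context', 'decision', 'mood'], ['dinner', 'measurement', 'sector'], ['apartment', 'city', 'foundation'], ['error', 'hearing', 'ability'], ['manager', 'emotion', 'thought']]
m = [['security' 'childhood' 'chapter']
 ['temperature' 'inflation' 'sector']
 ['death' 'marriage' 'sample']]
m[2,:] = ['death', 'marriage', 'sample']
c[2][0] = 'apartment'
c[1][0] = 'dinner'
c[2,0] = 'apartment'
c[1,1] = 'measurement'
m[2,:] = ['death', 'marriage', 'sample']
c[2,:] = ['apartment', 'city', 'foundation']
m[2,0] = 'death'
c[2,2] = 'foundation'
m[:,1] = ['childhood', 'inflation', 'marriage']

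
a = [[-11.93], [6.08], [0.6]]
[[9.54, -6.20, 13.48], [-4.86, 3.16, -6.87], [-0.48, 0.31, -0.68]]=a @ [[-0.80,0.52,-1.13]]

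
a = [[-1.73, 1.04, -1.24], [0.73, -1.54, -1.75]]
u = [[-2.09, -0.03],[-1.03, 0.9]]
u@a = [[3.59, -2.13, 2.64], [2.44, -2.46, -0.30]]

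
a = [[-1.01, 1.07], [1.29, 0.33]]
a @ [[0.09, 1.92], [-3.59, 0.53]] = [[-3.93, -1.37], [-1.07, 2.65]]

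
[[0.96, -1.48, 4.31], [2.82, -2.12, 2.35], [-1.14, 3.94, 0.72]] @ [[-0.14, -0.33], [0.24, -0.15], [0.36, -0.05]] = [[1.06, -0.31], [-0.06, -0.73], [1.36, -0.25]]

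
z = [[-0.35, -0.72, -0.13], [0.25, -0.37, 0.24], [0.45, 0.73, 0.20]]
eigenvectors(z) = [[0.57, -0.66, -0.67],[-0.13, 0.07, -0.17],[-0.81, 0.75, 0.72]]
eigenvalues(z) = [0.0, -0.13, -0.4]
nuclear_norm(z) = 1.69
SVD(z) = [[-0.67, -0.01, 0.74],[-0.15, -0.98, -0.15],[0.73, -0.21, 0.66]] @ diag([1.2063954139062043, 0.4845720602798548, 0.00015395523541262196]) @ [[0.43, 0.89, 0.16], [-0.69, 0.44, -0.57], [-0.58, 0.13, 0.81]]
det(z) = 0.00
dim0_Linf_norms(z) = [0.45, 0.73, 0.24]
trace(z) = -0.52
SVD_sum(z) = [[-0.35,  -0.72,  -0.13],  [-0.08,  -0.16,  -0.03],  [0.38,  0.77,  0.14]] + [[0.0, -0.0, 0.0], [0.33, -0.21, 0.27], [0.07, -0.04, 0.06]] + [[-0.0, 0.00, 0.00], [0.0, -0.0, -0.0], [-0.00, 0.00, 0.0]]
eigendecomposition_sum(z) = [[-0.01, 0.0, -0.01], [0.0, -0.0, 0.00], [0.01, -0.0, 0.01]] + [[-0.93, 0.51, -0.74], [0.1, -0.05, 0.08], [1.07, -0.58, 0.86]] + [[0.59, -1.23, 0.62], [0.15, -0.32, 0.16], [-0.63, 1.32, -0.67]]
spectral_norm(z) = 1.21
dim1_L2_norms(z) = [0.81, 0.51, 0.88]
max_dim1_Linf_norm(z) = 0.73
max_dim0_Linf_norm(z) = 0.73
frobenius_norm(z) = 1.30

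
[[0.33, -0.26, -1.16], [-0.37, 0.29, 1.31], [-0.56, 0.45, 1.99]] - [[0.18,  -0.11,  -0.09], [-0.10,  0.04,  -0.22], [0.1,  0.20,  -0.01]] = [[0.15, -0.15, -1.07], [-0.27, 0.25, 1.53], [-0.66, 0.25, 2.0]]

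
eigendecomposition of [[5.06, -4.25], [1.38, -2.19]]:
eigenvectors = [[0.98,0.56], [0.21,0.83]]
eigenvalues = [4.13, -1.26]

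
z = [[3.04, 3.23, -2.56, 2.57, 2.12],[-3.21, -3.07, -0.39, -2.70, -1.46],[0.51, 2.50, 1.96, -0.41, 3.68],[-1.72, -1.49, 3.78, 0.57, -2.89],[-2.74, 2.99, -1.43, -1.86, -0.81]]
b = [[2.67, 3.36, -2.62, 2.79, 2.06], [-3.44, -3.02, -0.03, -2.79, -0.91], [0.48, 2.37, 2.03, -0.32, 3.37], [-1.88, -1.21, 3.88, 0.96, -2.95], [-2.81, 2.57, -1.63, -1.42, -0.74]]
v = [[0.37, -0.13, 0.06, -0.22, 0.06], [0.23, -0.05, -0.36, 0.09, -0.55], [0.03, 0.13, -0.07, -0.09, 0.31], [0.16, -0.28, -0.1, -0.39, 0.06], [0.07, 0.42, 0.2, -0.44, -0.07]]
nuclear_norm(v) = 2.52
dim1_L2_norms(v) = [0.46, 0.7, 0.36, 0.52, 0.65]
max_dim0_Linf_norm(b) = 3.88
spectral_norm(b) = 8.92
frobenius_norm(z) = 11.89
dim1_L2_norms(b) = [6.11, 5.44, 4.63, 5.45, 4.44]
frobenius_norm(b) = 11.73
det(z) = -337.63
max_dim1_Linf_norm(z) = 3.78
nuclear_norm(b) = 22.78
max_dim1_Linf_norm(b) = 3.88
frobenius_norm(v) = 1.23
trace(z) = 1.69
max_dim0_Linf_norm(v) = 0.55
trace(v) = -0.21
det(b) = -612.43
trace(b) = 1.90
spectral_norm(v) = 0.78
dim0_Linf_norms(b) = [3.44, 3.36, 3.88, 2.79, 3.37]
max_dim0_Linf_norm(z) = 3.78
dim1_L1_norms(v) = [0.84, 1.28, 0.63, 0.99, 1.2]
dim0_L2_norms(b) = [5.53, 5.84, 5.36, 4.31, 5.07]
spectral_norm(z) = 9.11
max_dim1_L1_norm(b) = 13.5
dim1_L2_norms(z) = [6.11, 5.41, 4.91, 5.31, 4.75]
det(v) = 0.02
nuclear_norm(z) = 22.59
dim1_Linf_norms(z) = [3.23, 3.21, 3.68, 3.78, 2.99]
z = b + v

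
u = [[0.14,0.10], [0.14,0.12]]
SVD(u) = [[-0.68, -0.73],[-0.73, 0.68]] @ diag([0.251945410167582, 0.011113518591736097]) @ [[-0.79, -0.62], [-0.62, 0.79]]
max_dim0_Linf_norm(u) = 0.14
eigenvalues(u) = [0.25, 0.01]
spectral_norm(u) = 0.25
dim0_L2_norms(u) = [0.2, 0.16]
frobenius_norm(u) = 0.25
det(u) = 0.00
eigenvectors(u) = [[0.68, -0.61], [0.74, 0.79]]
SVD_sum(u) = [[0.13, 0.11], [0.14, 0.11]] + [[0.01, -0.01], [-0.0, 0.01]]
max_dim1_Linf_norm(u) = 0.14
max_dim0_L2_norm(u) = 0.2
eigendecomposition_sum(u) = [[0.13,0.1], [0.15,0.11]] + [[0.01, -0.00], [-0.01, 0.01]]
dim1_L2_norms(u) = [0.17, 0.18]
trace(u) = 0.26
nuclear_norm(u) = 0.26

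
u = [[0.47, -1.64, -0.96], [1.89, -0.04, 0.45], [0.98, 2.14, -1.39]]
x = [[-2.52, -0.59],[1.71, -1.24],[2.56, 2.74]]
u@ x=[[-6.45, -0.87], [-3.68, 0.17], [-2.37, -7.04]]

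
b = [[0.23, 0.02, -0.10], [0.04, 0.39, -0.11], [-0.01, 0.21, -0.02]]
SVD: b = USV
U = [[-0.18, 0.97, 0.15],  [-0.88, -0.09, -0.47],  [-0.44, -0.22, 0.87]]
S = [0.46, 0.24, 0.02]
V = [[-0.15, -0.95, 0.27],[0.91, -0.24, -0.34],[0.39, 0.19, 0.90]]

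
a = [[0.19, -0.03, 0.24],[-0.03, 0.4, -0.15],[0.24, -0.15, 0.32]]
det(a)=-0.001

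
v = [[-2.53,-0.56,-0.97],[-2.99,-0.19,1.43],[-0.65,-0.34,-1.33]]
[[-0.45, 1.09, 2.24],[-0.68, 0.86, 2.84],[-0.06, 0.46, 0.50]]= v@[[0.38, -0.42, -0.90], [-1.19, 0.35, -0.09], [0.16, -0.23, 0.09]]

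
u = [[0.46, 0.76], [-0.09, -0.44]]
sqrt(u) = [[0.68-0.07j, 0.64-0.62j],[-0.08+0.07j, (-0.07+0.67j)]]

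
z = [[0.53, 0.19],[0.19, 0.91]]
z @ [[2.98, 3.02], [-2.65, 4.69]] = [[1.08, 2.49], [-1.85, 4.84]]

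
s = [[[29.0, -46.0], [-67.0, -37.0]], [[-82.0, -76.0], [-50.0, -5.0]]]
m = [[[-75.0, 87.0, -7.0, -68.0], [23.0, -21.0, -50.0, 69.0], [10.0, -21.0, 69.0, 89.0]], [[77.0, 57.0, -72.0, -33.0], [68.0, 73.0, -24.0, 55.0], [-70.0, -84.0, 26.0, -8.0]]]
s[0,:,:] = [[29.0, -46.0], [-67.0, -37.0]]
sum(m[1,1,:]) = 172.0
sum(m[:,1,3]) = 124.0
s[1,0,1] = -76.0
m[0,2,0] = 10.0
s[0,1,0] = -67.0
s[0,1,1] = -37.0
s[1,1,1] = -5.0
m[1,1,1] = 73.0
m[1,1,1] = 73.0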